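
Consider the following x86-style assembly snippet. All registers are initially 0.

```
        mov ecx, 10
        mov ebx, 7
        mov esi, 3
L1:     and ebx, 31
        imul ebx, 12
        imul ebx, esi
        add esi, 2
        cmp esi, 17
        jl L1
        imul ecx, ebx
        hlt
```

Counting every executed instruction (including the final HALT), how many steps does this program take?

47

after mov ecx, 10: ecx=10
after mov ebx, 7: ebx=7
after mov esi, 3: esi=3
after and ebx, 31: ebx=7&31=7
after imul ebx, 12: ebx=7*12=84
after imul ebx, esi: ebx=84*3=252
after add esi, 2: esi=3+2=5
cmp esi, 17  (cmp 5,17)
jl L1: taken
after and ebx, 31: ebx=252&31=28
after imul ebx, 12: ebx=28*12=336
after imul ebx, esi: ebx=336*5=1680
after add esi, 2: esi=5+2=7
cmp esi, 17  (cmp 7,17)
jl L1: taken
after and ebx, 31: ebx=1680&31=16
after imul ebx, 12: ebx=16*12=192
after imul ebx, esi: ebx=192*7=1344
after add esi, 2: esi=7+2=9
cmp esi, 17  (cmp 9,17)
jl L1: taken
after and ebx, 31: ebx=1344&31=0
after imul ebx, 12: ebx=0*12=0
after imul ebx, esi: ebx=0*9=0
after add esi, 2: esi=9+2=11
cmp esi, 17  (cmp 11,17)
jl L1: taken
after and ebx, 31: ebx=0&31=0
after imul ebx, 12: ebx=0*12=0
after imul ebx, esi: ebx=0*11=0
after add esi, 2: esi=11+2=13
cmp esi, 17  (cmp 13,17)
jl L1: taken
after and ebx, 31: ebx=0&31=0
after imul ebx, 12: ebx=0*12=0
after imul ebx, esi: ebx=0*13=0
after add esi, 2: esi=13+2=15
cmp esi, 17  (cmp 15,17)
jl L1: taken
after and ebx, 31: ebx=0&31=0
after imul ebx, 12: ebx=0*12=0
after imul ebx, esi: ebx=0*15=0
after add esi, 2: esi=15+2=17
cmp esi, 17  (cmp 17,17)
jl L1: not taken
after imul ecx, ebx: ecx=10*0=0
halt.
Total executed instructions: 47.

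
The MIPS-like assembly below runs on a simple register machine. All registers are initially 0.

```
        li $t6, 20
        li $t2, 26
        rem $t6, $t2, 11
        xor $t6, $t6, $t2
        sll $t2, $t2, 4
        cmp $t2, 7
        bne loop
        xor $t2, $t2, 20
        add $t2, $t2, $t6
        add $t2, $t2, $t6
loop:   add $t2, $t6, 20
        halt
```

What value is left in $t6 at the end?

after li $t6, 20: $t6=20
after li $t2, 26: $t2=26
after rem $t6, $t2, 11: $t6=26%11=4
after xor $t6, $t6, $t2: $t6=4^26=30
after sll $t2, $t2, 4: $t2=26<<4=416
cmp $t2, 7  (cmp 416,7)
bne loop: taken
after add $t2, $t6, 20: $t2=30+20=50
halt.

30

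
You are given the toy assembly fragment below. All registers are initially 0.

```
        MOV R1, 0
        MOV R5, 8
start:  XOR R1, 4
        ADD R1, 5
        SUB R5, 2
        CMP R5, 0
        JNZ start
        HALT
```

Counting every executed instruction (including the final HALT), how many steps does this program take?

MOV R1, 0 → R1=0
MOV R5, 8 → R5=8
XOR R1, 4 → R1=0^4=4
ADD R1, 5 → R1=4+5=9
SUB R5, 2 → R5=8-2=6
CMP R5, 0  (cmp 6,0)
JNZ start: taken
XOR R1, 4 → R1=9^4=13
ADD R1, 5 → R1=13+5=18
SUB R5, 2 → R5=6-2=4
CMP R5, 0  (cmp 4,0)
JNZ start: taken
XOR R1, 4 → R1=18^4=22
ADD R1, 5 → R1=22+5=27
SUB R5, 2 → R5=4-2=2
CMP R5, 0  (cmp 2,0)
JNZ start: taken
XOR R1, 4 → R1=27^4=31
ADD R1, 5 → R1=31+5=36
SUB R5, 2 → R5=2-2=0
CMP R5, 0  (cmp 0,0)
JNZ start: not taken
halt.
Total executed instructions: 23.

23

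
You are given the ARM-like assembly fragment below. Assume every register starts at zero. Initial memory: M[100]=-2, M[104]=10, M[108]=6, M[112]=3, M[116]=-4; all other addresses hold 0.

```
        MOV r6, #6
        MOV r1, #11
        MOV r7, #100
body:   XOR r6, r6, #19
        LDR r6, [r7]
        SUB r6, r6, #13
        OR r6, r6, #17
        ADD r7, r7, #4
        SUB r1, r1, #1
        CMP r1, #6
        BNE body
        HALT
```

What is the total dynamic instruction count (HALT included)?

44

r6=6
r1=11
r7=100
r6=6^19=21
r6=M[100]=-2
r6=(-2)-13=-15
r6=(-15)|17=-15
r7=100+4=104
r1=11-1=10
CMP r1, #6  (cmp 10,6)
BNE body: taken
r6=(-15)^19=-30
r6=M[104]=10
r6=10-13=-3
r6=(-3)|17=-3
r7=104+4=108
r1=10-1=9
CMP r1, #6  (cmp 9,6)
BNE body: taken
r6=(-3)^19=-18
r6=M[108]=6
r6=6-13=-7
r6=(-7)|17=-7
r7=108+4=112
r1=9-1=8
CMP r1, #6  (cmp 8,6)
BNE body: taken
r6=(-7)^19=-22
r6=M[112]=3
r6=3-13=-10
r6=(-10)|17=-9
r7=112+4=116
r1=8-1=7
CMP r1, #6  (cmp 7,6)
BNE body: taken
r6=(-9)^19=-28
r6=M[116]=-4
r6=(-4)-13=-17
r6=(-17)|17=-1
r7=116+4=120
r1=7-1=6
CMP r1, #6  (cmp 6,6)
BNE body: not taken
halt.
Total executed instructions: 44.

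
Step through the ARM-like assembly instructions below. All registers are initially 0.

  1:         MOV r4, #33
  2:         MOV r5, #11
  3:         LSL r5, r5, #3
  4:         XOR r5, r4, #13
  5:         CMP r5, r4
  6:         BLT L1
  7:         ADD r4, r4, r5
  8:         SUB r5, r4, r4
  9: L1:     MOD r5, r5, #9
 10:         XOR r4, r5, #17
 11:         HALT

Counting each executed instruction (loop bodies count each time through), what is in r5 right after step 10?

0

r4=33
r5=11
r5=11<<3=88
r5=33^13=44
CMP r5, r4  (cmp 44,33)
BLT L1: not taken
r4=33+44=77
r5=77-77=0
r5=0%9=0
r4=0^17=17
After step 10: r5 = 0.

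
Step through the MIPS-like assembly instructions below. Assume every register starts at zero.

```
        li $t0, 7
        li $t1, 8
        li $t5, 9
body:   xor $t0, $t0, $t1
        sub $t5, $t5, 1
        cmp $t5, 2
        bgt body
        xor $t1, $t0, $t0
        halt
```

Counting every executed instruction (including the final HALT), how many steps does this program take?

33

$t0=7
$t1=8
$t5=9
$t0=7^8=15
$t5=9-1=8
cmp $t5, 2  (cmp 8,2)
bgt body: taken
$t0=15^8=7
$t5=8-1=7
cmp $t5, 2  (cmp 7,2)
bgt body: taken
$t0=7^8=15
$t5=7-1=6
cmp $t5, 2  (cmp 6,2)
bgt body: taken
$t0=15^8=7
$t5=6-1=5
cmp $t5, 2  (cmp 5,2)
bgt body: taken
$t0=7^8=15
$t5=5-1=4
cmp $t5, 2  (cmp 4,2)
bgt body: taken
$t0=15^8=7
$t5=4-1=3
cmp $t5, 2  (cmp 3,2)
bgt body: taken
$t0=7^8=15
$t5=3-1=2
cmp $t5, 2  (cmp 2,2)
bgt body: not taken
$t1=15^15=0
halt.
Total executed instructions: 33.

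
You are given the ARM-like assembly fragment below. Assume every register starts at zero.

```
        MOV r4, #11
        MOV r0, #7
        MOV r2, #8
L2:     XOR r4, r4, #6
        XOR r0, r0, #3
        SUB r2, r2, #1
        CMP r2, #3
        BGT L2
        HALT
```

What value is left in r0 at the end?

after MOV r4, #11: r4=11
after MOV r0, #7: r0=7
after MOV r2, #8: r2=8
after XOR r4, r4, #6: r4=11^6=13
after XOR r0, r0, #3: r0=7^3=4
after SUB r2, r2, #1: r2=8-1=7
CMP r2, #3  (cmp 7,3)
BGT L2: taken
after XOR r4, r4, #6: r4=13^6=11
after XOR r0, r0, #3: r0=4^3=7
after SUB r2, r2, #1: r2=7-1=6
CMP r2, #3  (cmp 6,3)
BGT L2: taken
after XOR r4, r4, #6: r4=11^6=13
after XOR r0, r0, #3: r0=7^3=4
after SUB r2, r2, #1: r2=6-1=5
CMP r2, #3  (cmp 5,3)
BGT L2: taken
after XOR r4, r4, #6: r4=13^6=11
after XOR r0, r0, #3: r0=4^3=7
after SUB r2, r2, #1: r2=5-1=4
CMP r2, #3  (cmp 4,3)
BGT L2: taken
after XOR r4, r4, #6: r4=11^6=13
after XOR r0, r0, #3: r0=7^3=4
after SUB r2, r2, #1: r2=4-1=3
CMP r2, #3  (cmp 3,3)
BGT L2: not taken
halt.

4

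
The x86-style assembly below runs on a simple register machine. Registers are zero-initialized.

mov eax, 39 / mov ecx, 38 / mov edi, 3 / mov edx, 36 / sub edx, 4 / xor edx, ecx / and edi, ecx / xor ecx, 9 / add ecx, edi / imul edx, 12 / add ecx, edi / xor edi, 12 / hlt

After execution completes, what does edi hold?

after mov eax, 39: eax=39
after mov ecx, 38: ecx=38
after mov edi, 3: edi=3
after mov edx, 36: edx=36
after sub edx, 4: edx=36-4=32
after xor edx, ecx: edx=32^38=6
after and edi, ecx: edi=3&38=2
after xor ecx, 9: ecx=38^9=47
after add ecx, edi: ecx=47+2=49
after imul edx, 12: edx=6*12=72
after add ecx, edi: ecx=49+2=51
after xor edi, 12: edi=2^12=14
halt.

14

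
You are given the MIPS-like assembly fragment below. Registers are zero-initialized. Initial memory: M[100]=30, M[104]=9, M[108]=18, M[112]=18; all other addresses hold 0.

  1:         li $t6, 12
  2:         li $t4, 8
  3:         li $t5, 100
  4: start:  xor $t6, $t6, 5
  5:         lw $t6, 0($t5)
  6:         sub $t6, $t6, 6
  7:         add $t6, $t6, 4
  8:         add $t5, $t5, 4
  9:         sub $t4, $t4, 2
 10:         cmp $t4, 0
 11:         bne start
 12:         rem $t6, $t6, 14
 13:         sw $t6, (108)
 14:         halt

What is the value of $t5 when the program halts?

116

li $t6, 12 → $t6=12
li $t4, 8 → $t4=8
li $t5, 100 → $t5=100
xor $t6, $t6, 5 → $t6=12^5=9
lw $t6, 0($t5) → $t6=M[100]=30
sub $t6, $t6, 6 → $t6=30-6=24
add $t6, $t6, 4 → $t6=24+4=28
add $t5, $t5, 4 → $t5=100+4=104
sub $t4, $t4, 2 → $t4=8-2=6
cmp $t4, 0  (cmp 6,0)
bne start: taken
xor $t6, $t6, 5 → $t6=28^5=25
lw $t6, 0($t5) → $t6=M[104]=9
sub $t6, $t6, 6 → $t6=9-6=3
add $t6, $t6, 4 → $t6=3+4=7
add $t5, $t5, 4 → $t5=104+4=108
sub $t4, $t4, 2 → $t4=6-2=4
cmp $t4, 0  (cmp 4,0)
bne start: taken
xor $t6, $t6, 5 → $t6=7^5=2
lw $t6, 0($t5) → $t6=M[108]=18
sub $t6, $t6, 6 → $t6=18-6=12
add $t6, $t6, 4 → $t6=12+4=16
add $t5, $t5, 4 → $t5=108+4=112
sub $t4, $t4, 2 → $t4=4-2=2
cmp $t4, 0  (cmp 2,0)
bne start: taken
xor $t6, $t6, 5 → $t6=16^5=21
lw $t6, 0($t5) → $t6=M[112]=18
sub $t6, $t6, 6 → $t6=18-6=12
add $t6, $t6, 4 → $t6=12+4=16
add $t5, $t5, 4 → $t5=112+4=116
sub $t4, $t4, 2 → $t4=2-2=0
cmp $t4, 0  (cmp 0,0)
bne start: not taken
rem $t6, $t6, 14 → $t6=16%14=2
sw $t6, (108) → M[108]=2
halt.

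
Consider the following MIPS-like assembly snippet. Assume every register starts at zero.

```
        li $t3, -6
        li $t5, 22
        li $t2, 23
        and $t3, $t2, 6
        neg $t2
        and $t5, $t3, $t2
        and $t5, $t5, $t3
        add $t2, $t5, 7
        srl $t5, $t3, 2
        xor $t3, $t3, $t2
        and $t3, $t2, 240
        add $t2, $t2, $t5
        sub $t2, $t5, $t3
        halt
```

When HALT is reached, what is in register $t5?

$t3=-6
$t5=22
$t2=23
$t3=23&6=6
$t2=-(23)=-23
$t5=6&(-23)=0
$t5=0&6=0
$t2=0+7=7
$t5=6>>2=1
$t3=6^7=1
$t3=7&240=0
$t2=7+1=8
$t2=1-0=1
halt.

1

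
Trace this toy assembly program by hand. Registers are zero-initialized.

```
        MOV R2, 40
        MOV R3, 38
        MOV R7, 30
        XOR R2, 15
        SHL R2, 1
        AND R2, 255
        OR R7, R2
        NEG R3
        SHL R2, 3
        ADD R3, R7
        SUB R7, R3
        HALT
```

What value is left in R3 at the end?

R2=40
R3=38
R7=30
R2=40^15=39
R2=39<<1=78
R2=78&255=78
R7=30|78=94
R3=-(38)=-38
R2=78<<3=624
R3=(-38)+94=56
R7=94-56=38
halt.

56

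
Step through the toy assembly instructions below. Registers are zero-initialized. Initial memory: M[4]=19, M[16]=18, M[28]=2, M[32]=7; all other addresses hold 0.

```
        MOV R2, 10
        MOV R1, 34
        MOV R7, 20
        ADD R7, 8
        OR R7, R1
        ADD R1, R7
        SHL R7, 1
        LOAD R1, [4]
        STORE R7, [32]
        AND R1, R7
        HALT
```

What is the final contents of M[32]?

after MOV R2, 10: R2=10
after MOV R1, 34: R1=34
after MOV R7, 20: R7=20
after ADD R7, 8: R7=20+8=28
after OR R7, R1: R7=28|34=62
after ADD R1, R7: R1=34+62=96
after SHL R7, 1: R7=62<<1=124
after LOAD R1, [4]: R1=M[4]=19
STORE R7, [32] → M[32]=124
after AND R1, R7: R1=19&124=16
halt.

124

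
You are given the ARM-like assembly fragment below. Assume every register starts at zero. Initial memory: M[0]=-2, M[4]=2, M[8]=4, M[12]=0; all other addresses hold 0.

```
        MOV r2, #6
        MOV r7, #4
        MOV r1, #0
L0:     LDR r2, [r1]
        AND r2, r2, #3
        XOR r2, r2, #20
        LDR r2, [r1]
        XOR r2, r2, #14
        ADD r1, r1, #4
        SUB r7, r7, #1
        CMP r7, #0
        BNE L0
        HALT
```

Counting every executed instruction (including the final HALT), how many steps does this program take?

after MOV r2, #6: r2=6
after MOV r7, #4: r7=4
after MOV r1, #0: r1=0
after LDR r2, [r1]: r2=M[0]=-2
after AND r2, r2, #3: r2=(-2)&3=2
after XOR r2, r2, #20: r2=2^20=22
after LDR r2, [r1]: r2=M[0]=-2
after XOR r2, r2, #14: r2=(-2)^14=-16
after ADD r1, r1, #4: r1=0+4=4
after SUB r7, r7, #1: r7=4-1=3
CMP r7, #0  (cmp 3,0)
BNE L0: taken
after LDR r2, [r1]: r2=M[4]=2
after AND r2, r2, #3: r2=2&3=2
after XOR r2, r2, #20: r2=2^20=22
after LDR r2, [r1]: r2=M[4]=2
after XOR r2, r2, #14: r2=2^14=12
after ADD r1, r1, #4: r1=4+4=8
after SUB r7, r7, #1: r7=3-1=2
CMP r7, #0  (cmp 2,0)
BNE L0: taken
after LDR r2, [r1]: r2=M[8]=4
after AND r2, r2, #3: r2=4&3=0
after XOR r2, r2, #20: r2=0^20=20
after LDR r2, [r1]: r2=M[8]=4
after XOR r2, r2, #14: r2=4^14=10
after ADD r1, r1, #4: r1=8+4=12
after SUB r7, r7, #1: r7=2-1=1
CMP r7, #0  (cmp 1,0)
BNE L0: taken
after LDR r2, [r1]: r2=M[12]=0
after AND r2, r2, #3: r2=0&3=0
after XOR r2, r2, #20: r2=0^20=20
after LDR r2, [r1]: r2=M[12]=0
after XOR r2, r2, #14: r2=0^14=14
after ADD r1, r1, #4: r1=12+4=16
after SUB r7, r7, #1: r7=1-1=0
CMP r7, #0  (cmp 0,0)
BNE L0: not taken
halt.
Total executed instructions: 40.

40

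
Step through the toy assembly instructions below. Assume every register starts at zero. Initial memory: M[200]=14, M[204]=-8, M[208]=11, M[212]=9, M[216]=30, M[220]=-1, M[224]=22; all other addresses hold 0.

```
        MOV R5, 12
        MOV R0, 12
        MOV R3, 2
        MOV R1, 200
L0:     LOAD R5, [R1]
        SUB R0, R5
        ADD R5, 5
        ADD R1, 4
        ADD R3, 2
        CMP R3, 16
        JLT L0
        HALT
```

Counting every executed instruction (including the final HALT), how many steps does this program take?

54

MOV R5, 12 → R5=12
MOV R0, 12 → R0=12
MOV R3, 2 → R3=2
MOV R1, 200 → R1=200
LOAD R5, [R1] → R5=M[200]=14
SUB R0, R5 → R0=12-14=-2
ADD R5, 5 → R5=14+5=19
ADD R1, 4 → R1=200+4=204
ADD R3, 2 → R3=2+2=4
CMP R3, 16  (cmp 4,16)
JLT L0: taken
LOAD R5, [R1] → R5=M[204]=-8
SUB R0, R5 → R0=(-2)-(-8)=6
ADD R5, 5 → R5=(-8)+5=-3
ADD R1, 4 → R1=204+4=208
ADD R3, 2 → R3=4+2=6
CMP R3, 16  (cmp 6,16)
JLT L0: taken
LOAD R5, [R1] → R5=M[208]=11
SUB R0, R5 → R0=6-11=-5
ADD R5, 5 → R5=11+5=16
ADD R1, 4 → R1=208+4=212
ADD R3, 2 → R3=6+2=8
CMP R3, 16  (cmp 8,16)
JLT L0: taken
LOAD R5, [R1] → R5=M[212]=9
SUB R0, R5 → R0=(-5)-9=-14
ADD R5, 5 → R5=9+5=14
ADD R1, 4 → R1=212+4=216
ADD R3, 2 → R3=8+2=10
CMP R3, 16  (cmp 10,16)
JLT L0: taken
LOAD R5, [R1] → R5=M[216]=30
SUB R0, R5 → R0=(-14)-30=-44
ADD R5, 5 → R5=30+5=35
ADD R1, 4 → R1=216+4=220
ADD R3, 2 → R3=10+2=12
CMP R3, 16  (cmp 12,16)
JLT L0: taken
LOAD R5, [R1] → R5=M[220]=-1
SUB R0, R5 → R0=(-44)-(-1)=-43
ADD R5, 5 → R5=(-1)+5=4
ADD R1, 4 → R1=220+4=224
ADD R3, 2 → R3=12+2=14
CMP R3, 16  (cmp 14,16)
JLT L0: taken
LOAD R5, [R1] → R5=M[224]=22
SUB R0, R5 → R0=(-43)-22=-65
ADD R5, 5 → R5=22+5=27
ADD R1, 4 → R1=224+4=228
ADD R3, 2 → R3=14+2=16
CMP R3, 16  (cmp 16,16)
JLT L0: not taken
halt.
Total executed instructions: 54.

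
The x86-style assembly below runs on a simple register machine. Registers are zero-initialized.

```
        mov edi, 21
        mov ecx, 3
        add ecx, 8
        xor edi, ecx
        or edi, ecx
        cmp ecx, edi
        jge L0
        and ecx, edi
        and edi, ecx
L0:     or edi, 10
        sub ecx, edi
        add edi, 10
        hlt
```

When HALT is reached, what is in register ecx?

after mov edi, 21: edi=21
after mov ecx, 3: ecx=3
after add ecx, 8: ecx=3+8=11
after xor edi, ecx: edi=21^11=30
after or edi, ecx: edi=30|11=31
cmp ecx, edi  (cmp 11,31)
jge L0: not taken
after and ecx, edi: ecx=11&31=11
after and edi, ecx: edi=31&11=11
after or edi, 10: edi=11|10=11
after sub ecx, edi: ecx=11-11=0
after add edi, 10: edi=11+10=21
halt.

0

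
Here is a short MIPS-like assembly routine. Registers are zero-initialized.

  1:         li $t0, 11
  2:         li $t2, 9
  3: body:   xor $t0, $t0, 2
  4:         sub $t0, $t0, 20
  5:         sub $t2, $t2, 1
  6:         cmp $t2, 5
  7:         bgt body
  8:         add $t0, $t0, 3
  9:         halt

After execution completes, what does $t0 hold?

li $t0, 11 → $t0=11
li $t2, 9 → $t2=9
xor $t0, $t0, 2 → $t0=11^2=9
sub $t0, $t0, 20 → $t0=9-20=-11
sub $t2, $t2, 1 → $t2=9-1=8
cmp $t2, 5  (cmp 8,5)
bgt body: taken
xor $t0, $t0, 2 → $t0=(-11)^2=-9
sub $t0, $t0, 20 → $t0=(-9)-20=-29
sub $t2, $t2, 1 → $t2=8-1=7
cmp $t2, 5  (cmp 7,5)
bgt body: taken
xor $t0, $t0, 2 → $t0=(-29)^2=-31
sub $t0, $t0, 20 → $t0=(-31)-20=-51
sub $t2, $t2, 1 → $t2=7-1=6
cmp $t2, 5  (cmp 6,5)
bgt body: taken
xor $t0, $t0, 2 → $t0=(-51)^2=-49
sub $t0, $t0, 20 → $t0=(-49)-20=-69
sub $t2, $t2, 1 → $t2=6-1=5
cmp $t2, 5  (cmp 5,5)
bgt body: not taken
add $t0, $t0, 3 → $t0=(-69)+3=-66
halt.

-66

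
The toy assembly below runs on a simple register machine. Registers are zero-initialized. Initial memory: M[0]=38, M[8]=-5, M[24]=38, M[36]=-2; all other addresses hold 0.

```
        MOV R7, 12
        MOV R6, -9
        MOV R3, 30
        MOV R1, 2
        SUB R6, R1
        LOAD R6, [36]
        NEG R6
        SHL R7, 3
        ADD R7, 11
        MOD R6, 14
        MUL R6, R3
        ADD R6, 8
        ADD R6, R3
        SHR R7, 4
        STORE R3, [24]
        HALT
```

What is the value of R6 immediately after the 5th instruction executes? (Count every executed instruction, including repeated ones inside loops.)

-11

R7=12
R6=-9
R3=30
R1=2
R6=(-9)-2=-11
After step 5: R6 = -11.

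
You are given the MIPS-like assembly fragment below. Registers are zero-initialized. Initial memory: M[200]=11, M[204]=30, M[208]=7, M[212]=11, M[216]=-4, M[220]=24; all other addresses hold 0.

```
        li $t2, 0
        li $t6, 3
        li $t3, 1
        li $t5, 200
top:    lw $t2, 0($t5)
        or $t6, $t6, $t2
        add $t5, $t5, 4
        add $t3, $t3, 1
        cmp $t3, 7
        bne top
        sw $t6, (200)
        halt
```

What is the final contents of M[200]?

-1

$t2=0
$t6=3
$t3=1
$t5=200
$t2=M[200]=11
$t6=3|11=11
$t5=200+4=204
$t3=1+1=2
cmp $t3, 7  (cmp 2,7)
bne top: taken
$t2=M[204]=30
$t6=11|30=31
$t5=204+4=208
$t3=2+1=3
cmp $t3, 7  (cmp 3,7)
bne top: taken
$t2=M[208]=7
$t6=31|7=31
$t5=208+4=212
$t3=3+1=4
cmp $t3, 7  (cmp 4,7)
bne top: taken
$t2=M[212]=11
$t6=31|11=31
$t5=212+4=216
$t3=4+1=5
cmp $t3, 7  (cmp 5,7)
bne top: taken
$t2=M[216]=-4
$t6=31|(-4)=-1
$t5=216+4=220
$t3=5+1=6
cmp $t3, 7  (cmp 6,7)
bne top: taken
$t2=M[220]=24
$t6=(-1)|24=-1
$t5=220+4=224
$t3=6+1=7
cmp $t3, 7  (cmp 7,7)
bne top: not taken
sw $t6, (200) → M[200]=-1
halt.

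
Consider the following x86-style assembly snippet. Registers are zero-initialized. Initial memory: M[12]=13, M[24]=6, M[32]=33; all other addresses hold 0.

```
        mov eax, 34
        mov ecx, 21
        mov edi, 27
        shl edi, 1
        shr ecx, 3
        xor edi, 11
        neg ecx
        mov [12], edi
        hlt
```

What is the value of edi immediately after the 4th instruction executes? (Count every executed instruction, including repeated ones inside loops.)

54

mov eax, 34 → eax=34
mov ecx, 21 → ecx=21
mov edi, 27 → edi=27
shl edi, 1 → edi=27<<1=54
After step 4: edi = 54.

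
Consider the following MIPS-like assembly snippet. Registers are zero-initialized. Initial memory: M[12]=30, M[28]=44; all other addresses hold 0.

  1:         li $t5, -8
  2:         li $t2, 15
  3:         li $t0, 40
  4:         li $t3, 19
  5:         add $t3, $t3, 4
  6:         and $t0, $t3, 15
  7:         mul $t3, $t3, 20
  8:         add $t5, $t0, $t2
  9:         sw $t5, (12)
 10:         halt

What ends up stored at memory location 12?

22

li $t5, -8 → $t5=-8
li $t2, 15 → $t2=15
li $t0, 40 → $t0=40
li $t3, 19 → $t3=19
add $t3, $t3, 4 → $t3=19+4=23
and $t0, $t3, 15 → $t0=23&15=7
mul $t3, $t3, 20 → $t3=23*20=460
add $t5, $t0, $t2 → $t5=7+15=22
sw $t5, (12) → M[12]=22
halt.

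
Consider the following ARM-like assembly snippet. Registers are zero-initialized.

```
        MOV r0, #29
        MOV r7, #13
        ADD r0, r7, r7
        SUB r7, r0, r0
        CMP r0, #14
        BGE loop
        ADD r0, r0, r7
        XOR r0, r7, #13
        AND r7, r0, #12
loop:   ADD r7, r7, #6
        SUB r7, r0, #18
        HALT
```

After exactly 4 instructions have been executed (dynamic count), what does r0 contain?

MOV r0, #29 → r0=29
MOV r7, #13 → r7=13
ADD r0, r7, r7 → r0=13+13=26
SUB r7, r0, r0 → r7=26-26=0
After step 4: r0 = 26.

26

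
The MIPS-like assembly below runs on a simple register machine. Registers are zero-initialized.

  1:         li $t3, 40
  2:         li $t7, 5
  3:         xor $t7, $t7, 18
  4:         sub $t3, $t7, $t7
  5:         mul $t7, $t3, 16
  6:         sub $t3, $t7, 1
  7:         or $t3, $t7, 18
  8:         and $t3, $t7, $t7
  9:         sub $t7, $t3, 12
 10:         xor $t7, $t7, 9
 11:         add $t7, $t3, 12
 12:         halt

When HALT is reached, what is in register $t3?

0

after li $t3, 40: $t3=40
after li $t7, 5: $t7=5
after xor $t7, $t7, 18: $t7=5^18=23
after sub $t3, $t7, $t7: $t3=23-23=0
after mul $t7, $t3, 16: $t7=0*16=0
after sub $t3, $t7, 1: $t3=0-1=-1
after or $t3, $t7, 18: $t3=0|18=18
after and $t3, $t7, $t7: $t3=0&0=0
after sub $t7, $t3, 12: $t7=0-12=-12
after xor $t7, $t7, 9: $t7=(-12)^9=-3
after add $t7, $t3, 12: $t7=0+12=12
halt.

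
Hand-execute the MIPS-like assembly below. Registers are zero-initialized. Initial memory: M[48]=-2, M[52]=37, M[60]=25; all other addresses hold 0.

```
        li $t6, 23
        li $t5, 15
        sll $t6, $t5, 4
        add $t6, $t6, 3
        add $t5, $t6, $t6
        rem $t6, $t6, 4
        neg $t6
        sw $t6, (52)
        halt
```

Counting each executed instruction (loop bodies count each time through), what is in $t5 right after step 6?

li $t6, 23 → $t6=23
li $t5, 15 → $t5=15
sll $t6, $t5, 4 → $t6=15<<4=240
add $t6, $t6, 3 → $t6=240+3=243
add $t5, $t6, $t6 → $t5=243+243=486
rem $t6, $t6, 4 → $t6=243%4=3
After step 6: $t5 = 486.

486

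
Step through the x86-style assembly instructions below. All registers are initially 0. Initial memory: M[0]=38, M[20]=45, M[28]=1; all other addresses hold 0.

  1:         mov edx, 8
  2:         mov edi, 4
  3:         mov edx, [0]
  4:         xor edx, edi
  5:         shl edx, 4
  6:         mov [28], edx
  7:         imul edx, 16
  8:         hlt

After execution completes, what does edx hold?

after mov edx, 8: edx=8
after mov edi, 4: edi=4
after mov edx, [0]: edx=M[0]=38
after xor edx, edi: edx=38^4=34
after shl edx, 4: edx=34<<4=544
mov [28], edx → M[28]=544
after imul edx, 16: edx=544*16=8704
halt.

8704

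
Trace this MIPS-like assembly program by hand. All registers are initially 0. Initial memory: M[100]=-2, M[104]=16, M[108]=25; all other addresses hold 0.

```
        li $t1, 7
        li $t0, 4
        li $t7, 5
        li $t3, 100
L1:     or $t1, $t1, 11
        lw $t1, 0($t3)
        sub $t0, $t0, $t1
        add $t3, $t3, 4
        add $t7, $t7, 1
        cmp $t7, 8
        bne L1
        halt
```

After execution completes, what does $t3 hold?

$t1=7
$t0=4
$t7=5
$t3=100
$t1=7|11=15
$t1=M[100]=-2
$t0=4-(-2)=6
$t3=100+4=104
$t7=5+1=6
cmp $t7, 8  (cmp 6,8)
bne L1: taken
$t1=(-2)|11=-1
$t1=M[104]=16
$t0=6-16=-10
$t3=104+4=108
$t7=6+1=7
cmp $t7, 8  (cmp 7,8)
bne L1: taken
$t1=16|11=27
$t1=M[108]=25
$t0=(-10)-25=-35
$t3=108+4=112
$t7=7+1=8
cmp $t7, 8  (cmp 8,8)
bne L1: not taken
halt.

112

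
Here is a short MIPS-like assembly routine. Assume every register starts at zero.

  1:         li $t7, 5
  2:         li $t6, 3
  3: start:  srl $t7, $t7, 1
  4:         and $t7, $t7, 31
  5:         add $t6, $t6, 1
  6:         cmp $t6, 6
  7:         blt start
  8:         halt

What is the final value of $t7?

after li $t7, 5: $t7=5
after li $t6, 3: $t6=3
after srl $t7, $t7, 1: $t7=5>>1=2
after and $t7, $t7, 31: $t7=2&31=2
after add $t6, $t6, 1: $t6=3+1=4
cmp $t6, 6  (cmp 4,6)
blt start: taken
after srl $t7, $t7, 1: $t7=2>>1=1
after and $t7, $t7, 31: $t7=1&31=1
after add $t6, $t6, 1: $t6=4+1=5
cmp $t6, 6  (cmp 5,6)
blt start: taken
after srl $t7, $t7, 1: $t7=1>>1=0
after and $t7, $t7, 31: $t7=0&31=0
after add $t6, $t6, 1: $t6=5+1=6
cmp $t6, 6  (cmp 6,6)
blt start: not taken
halt.

0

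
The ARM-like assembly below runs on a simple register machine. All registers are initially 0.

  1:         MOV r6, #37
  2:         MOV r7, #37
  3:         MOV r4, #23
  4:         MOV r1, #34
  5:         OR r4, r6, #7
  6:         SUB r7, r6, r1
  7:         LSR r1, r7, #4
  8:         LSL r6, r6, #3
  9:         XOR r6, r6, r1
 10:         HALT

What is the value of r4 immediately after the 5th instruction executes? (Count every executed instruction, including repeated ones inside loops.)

after MOV r6, #37: r6=37
after MOV r7, #37: r7=37
after MOV r4, #23: r4=23
after MOV r1, #34: r1=34
after OR r4, r6, #7: r4=37|7=39
After step 5: r4 = 39.

39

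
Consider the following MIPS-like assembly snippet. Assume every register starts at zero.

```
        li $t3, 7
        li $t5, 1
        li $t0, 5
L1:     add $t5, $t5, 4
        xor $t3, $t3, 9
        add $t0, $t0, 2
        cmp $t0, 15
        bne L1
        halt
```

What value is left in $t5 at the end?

$t3=7
$t5=1
$t0=5
$t5=1+4=5
$t3=7^9=14
$t0=5+2=7
cmp $t0, 15  (cmp 7,15)
bne L1: taken
$t5=5+4=9
$t3=14^9=7
$t0=7+2=9
cmp $t0, 15  (cmp 9,15)
bne L1: taken
$t5=9+4=13
$t3=7^9=14
$t0=9+2=11
cmp $t0, 15  (cmp 11,15)
bne L1: taken
$t5=13+4=17
$t3=14^9=7
$t0=11+2=13
cmp $t0, 15  (cmp 13,15)
bne L1: taken
$t5=17+4=21
$t3=7^9=14
$t0=13+2=15
cmp $t0, 15  (cmp 15,15)
bne L1: not taken
halt.

21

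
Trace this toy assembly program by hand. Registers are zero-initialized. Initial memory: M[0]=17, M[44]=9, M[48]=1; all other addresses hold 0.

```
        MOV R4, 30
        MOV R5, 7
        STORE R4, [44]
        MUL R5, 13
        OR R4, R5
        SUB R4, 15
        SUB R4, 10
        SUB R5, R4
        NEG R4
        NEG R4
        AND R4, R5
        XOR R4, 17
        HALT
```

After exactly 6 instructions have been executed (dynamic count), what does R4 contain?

80

after MOV R4, 30: R4=30
after MOV R5, 7: R5=7
STORE R4, [44] → M[44]=30
after MUL R5, 13: R5=7*13=91
after OR R4, R5: R4=30|91=95
after SUB R4, 15: R4=95-15=80
After step 6: R4 = 80.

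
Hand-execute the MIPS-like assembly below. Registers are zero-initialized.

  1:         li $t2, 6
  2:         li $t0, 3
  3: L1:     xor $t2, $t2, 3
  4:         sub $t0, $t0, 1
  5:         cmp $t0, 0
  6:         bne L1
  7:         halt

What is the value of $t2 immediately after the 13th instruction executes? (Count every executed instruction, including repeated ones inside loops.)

5

after li $t2, 6: $t2=6
after li $t0, 3: $t0=3
after xor $t2, $t2, 3: $t2=6^3=5
after sub $t0, $t0, 1: $t0=3-1=2
cmp $t0, 0  (cmp 2,0)
bne L1: taken
after xor $t2, $t2, 3: $t2=5^3=6
after sub $t0, $t0, 1: $t0=2-1=1
cmp $t0, 0  (cmp 1,0)
bne L1: taken
after xor $t2, $t2, 3: $t2=6^3=5
after sub $t0, $t0, 1: $t0=1-1=0
cmp $t0, 0  (cmp 0,0)
After step 13: $t2 = 5.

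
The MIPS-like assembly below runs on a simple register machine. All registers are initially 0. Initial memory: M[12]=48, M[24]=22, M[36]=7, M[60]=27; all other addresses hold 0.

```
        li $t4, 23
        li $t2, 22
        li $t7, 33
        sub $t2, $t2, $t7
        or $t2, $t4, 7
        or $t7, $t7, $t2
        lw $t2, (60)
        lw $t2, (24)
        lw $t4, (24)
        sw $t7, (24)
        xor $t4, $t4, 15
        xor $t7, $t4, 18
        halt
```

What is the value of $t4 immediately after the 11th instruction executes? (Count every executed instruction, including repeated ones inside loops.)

25

li $t4, 23 → $t4=23
li $t2, 22 → $t2=22
li $t7, 33 → $t7=33
sub $t2, $t2, $t7 → $t2=22-33=-11
or $t2, $t4, 7 → $t2=23|7=23
or $t7, $t7, $t2 → $t7=33|23=55
lw $t2, (60) → $t2=M[60]=27
lw $t2, (24) → $t2=M[24]=22
lw $t4, (24) → $t4=M[24]=22
sw $t7, (24) → M[24]=55
xor $t4, $t4, 15 → $t4=22^15=25
After step 11: $t4 = 25.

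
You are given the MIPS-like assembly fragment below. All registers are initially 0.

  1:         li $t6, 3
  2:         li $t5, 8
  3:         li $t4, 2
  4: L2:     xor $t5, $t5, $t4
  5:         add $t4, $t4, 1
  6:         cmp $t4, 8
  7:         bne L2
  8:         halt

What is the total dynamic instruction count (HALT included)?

li $t6, 3 → $t6=3
li $t5, 8 → $t5=8
li $t4, 2 → $t4=2
xor $t5, $t5, $t4 → $t5=8^2=10
add $t4, $t4, 1 → $t4=2+1=3
cmp $t4, 8  (cmp 3,8)
bne L2: taken
xor $t5, $t5, $t4 → $t5=10^3=9
add $t4, $t4, 1 → $t4=3+1=4
cmp $t4, 8  (cmp 4,8)
bne L2: taken
xor $t5, $t5, $t4 → $t5=9^4=13
add $t4, $t4, 1 → $t4=4+1=5
cmp $t4, 8  (cmp 5,8)
bne L2: taken
xor $t5, $t5, $t4 → $t5=13^5=8
add $t4, $t4, 1 → $t4=5+1=6
cmp $t4, 8  (cmp 6,8)
bne L2: taken
xor $t5, $t5, $t4 → $t5=8^6=14
add $t4, $t4, 1 → $t4=6+1=7
cmp $t4, 8  (cmp 7,8)
bne L2: taken
xor $t5, $t5, $t4 → $t5=14^7=9
add $t4, $t4, 1 → $t4=7+1=8
cmp $t4, 8  (cmp 8,8)
bne L2: not taken
halt.
Total executed instructions: 28.

28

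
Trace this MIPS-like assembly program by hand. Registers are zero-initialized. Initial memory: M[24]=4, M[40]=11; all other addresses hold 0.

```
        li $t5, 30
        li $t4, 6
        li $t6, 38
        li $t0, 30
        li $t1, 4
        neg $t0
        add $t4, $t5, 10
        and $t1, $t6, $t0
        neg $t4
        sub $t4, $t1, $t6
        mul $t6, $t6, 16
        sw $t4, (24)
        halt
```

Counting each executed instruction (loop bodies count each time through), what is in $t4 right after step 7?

$t5=30
$t4=6
$t6=38
$t0=30
$t1=4
$t0=-(30)=-30
$t4=30+10=40
After step 7: $t4 = 40.

40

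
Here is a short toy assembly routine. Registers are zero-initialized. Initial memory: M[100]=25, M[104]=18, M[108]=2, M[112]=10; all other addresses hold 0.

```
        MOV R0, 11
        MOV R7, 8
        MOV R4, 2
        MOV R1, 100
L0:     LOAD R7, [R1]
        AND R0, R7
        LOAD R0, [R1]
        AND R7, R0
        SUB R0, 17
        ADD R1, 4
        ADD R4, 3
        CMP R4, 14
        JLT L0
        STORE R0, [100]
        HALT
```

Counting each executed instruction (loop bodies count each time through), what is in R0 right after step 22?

R0=11
R7=8
R4=2
R1=100
R7=M[100]=25
R0=11&25=9
R0=M[100]=25
R7=25&25=25
R0=25-17=8
R1=100+4=104
R4=2+3=5
CMP R4, 14  (cmp 5,14)
JLT L0: taken
R7=M[104]=18
R0=8&18=0
R0=M[104]=18
R7=18&18=18
R0=18-17=1
R1=104+4=108
R4=5+3=8
CMP R4, 14  (cmp 8,14)
JLT L0: taken
After step 22: R0 = 1.

1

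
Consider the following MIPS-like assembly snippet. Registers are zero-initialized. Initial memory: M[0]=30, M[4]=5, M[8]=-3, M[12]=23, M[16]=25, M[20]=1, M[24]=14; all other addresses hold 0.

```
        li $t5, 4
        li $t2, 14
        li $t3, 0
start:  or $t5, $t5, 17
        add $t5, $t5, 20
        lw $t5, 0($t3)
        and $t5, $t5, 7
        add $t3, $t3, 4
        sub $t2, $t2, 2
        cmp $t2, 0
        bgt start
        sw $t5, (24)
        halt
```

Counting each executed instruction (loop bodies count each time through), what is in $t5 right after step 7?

6

after li $t5, 4: $t5=4
after li $t2, 14: $t2=14
after li $t3, 0: $t3=0
after or $t5, $t5, 17: $t5=4|17=21
after add $t5, $t5, 20: $t5=21+20=41
after lw $t5, 0($t3): $t5=M[0]=30
after and $t5, $t5, 7: $t5=30&7=6
After step 7: $t5 = 6.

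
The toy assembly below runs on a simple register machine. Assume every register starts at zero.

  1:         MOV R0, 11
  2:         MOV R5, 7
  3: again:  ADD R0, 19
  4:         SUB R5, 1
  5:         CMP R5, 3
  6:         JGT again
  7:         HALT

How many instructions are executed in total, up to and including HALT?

19

R0=11
R5=7
R0=11+19=30
R5=7-1=6
CMP R5, 3  (cmp 6,3)
JGT again: taken
R0=30+19=49
R5=6-1=5
CMP R5, 3  (cmp 5,3)
JGT again: taken
R0=49+19=68
R5=5-1=4
CMP R5, 3  (cmp 4,3)
JGT again: taken
R0=68+19=87
R5=4-1=3
CMP R5, 3  (cmp 3,3)
JGT again: not taken
halt.
Total executed instructions: 19.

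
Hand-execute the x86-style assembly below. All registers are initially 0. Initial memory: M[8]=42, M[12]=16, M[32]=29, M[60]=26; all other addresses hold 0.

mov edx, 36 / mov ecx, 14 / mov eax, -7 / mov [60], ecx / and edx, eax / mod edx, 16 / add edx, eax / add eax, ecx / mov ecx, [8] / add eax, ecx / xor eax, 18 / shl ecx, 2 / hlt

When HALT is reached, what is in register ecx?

168

mov edx, 36 → edx=36
mov ecx, 14 → ecx=14
mov eax, -7 → eax=-7
mov [60], ecx → M[60]=14
and edx, eax → edx=36&(-7)=32
mod edx, 16 → edx=32%16=0
add edx, eax → edx=0+(-7)=-7
add eax, ecx → eax=(-7)+14=7
mov ecx, [8] → ecx=M[8]=42
add eax, ecx → eax=7+42=49
xor eax, 18 → eax=49^18=35
shl ecx, 2 → ecx=42<<2=168
halt.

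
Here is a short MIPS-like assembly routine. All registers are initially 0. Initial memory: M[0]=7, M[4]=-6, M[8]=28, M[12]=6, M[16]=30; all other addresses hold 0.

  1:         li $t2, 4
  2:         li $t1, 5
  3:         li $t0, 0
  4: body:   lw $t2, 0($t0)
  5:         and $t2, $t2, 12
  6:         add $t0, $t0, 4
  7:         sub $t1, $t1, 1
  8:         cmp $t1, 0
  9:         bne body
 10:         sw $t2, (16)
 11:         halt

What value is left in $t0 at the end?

20

after li $t2, 4: $t2=4
after li $t1, 5: $t1=5
after li $t0, 0: $t0=0
after lw $t2, 0($t0): $t2=M[0]=7
after and $t2, $t2, 12: $t2=7&12=4
after add $t0, $t0, 4: $t0=0+4=4
after sub $t1, $t1, 1: $t1=5-1=4
cmp $t1, 0  (cmp 4,0)
bne body: taken
after lw $t2, 0($t0): $t2=M[4]=-6
after and $t2, $t2, 12: $t2=(-6)&12=8
after add $t0, $t0, 4: $t0=4+4=8
after sub $t1, $t1, 1: $t1=4-1=3
cmp $t1, 0  (cmp 3,0)
bne body: taken
after lw $t2, 0($t0): $t2=M[8]=28
after and $t2, $t2, 12: $t2=28&12=12
after add $t0, $t0, 4: $t0=8+4=12
after sub $t1, $t1, 1: $t1=3-1=2
cmp $t1, 0  (cmp 2,0)
bne body: taken
after lw $t2, 0($t0): $t2=M[12]=6
after and $t2, $t2, 12: $t2=6&12=4
after add $t0, $t0, 4: $t0=12+4=16
after sub $t1, $t1, 1: $t1=2-1=1
cmp $t1, 0  (cmp 1,0)
bne body: taken
after lw $t2, 0($t0): $t2=M[16]=30
after and $t2, $t2, 12: $t2=30&12=12
after add $t0, $t0, 4: $t0=16+4=20
after sub $t1, $t1, 1: $t1=1-1=0
cmp $t1, 0  (cmp 0,0)
bne body: not taken
sw $t2, (16) → M[16]=12
halt.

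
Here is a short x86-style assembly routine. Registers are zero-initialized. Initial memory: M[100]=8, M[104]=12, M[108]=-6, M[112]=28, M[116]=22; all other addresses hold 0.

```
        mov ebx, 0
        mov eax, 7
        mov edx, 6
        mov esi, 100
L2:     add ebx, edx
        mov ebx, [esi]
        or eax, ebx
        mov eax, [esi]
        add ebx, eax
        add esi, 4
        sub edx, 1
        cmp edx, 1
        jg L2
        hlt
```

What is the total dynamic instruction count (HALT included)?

50

ebx=0
eax=7
edx=6
esi=100
ebx=0+6=6
ebx=M[100]=8
eax=7|8=15
eax=M[100]=8
ebx=8+8=16
esi=100+4=104
edx=6-1=5
cmp edx, 1  (cmp 5,1)
jg L2: taken
ebx=16+5=21
ebx=M[104]=12
eax=8|12=12
eax=M[104]=12
ebx=12+12=24
esi=104+4=108
edx=5-1=4
cmp edx, 1  (cmp 4,1)
jg L2: taken
ebx=24+4=28
ebx=M[108]=-6
eax=12|(-6)=-2
eax=M[108]=-6
ebx=(-6)+(-6)=-12
esi=108+4=112
edx=4-1=3
cmp edx, 1  (cmp 3,1)
jg L2: taken
ebx=(-12)+3=-9
ebx=M[112]=28
eax=(-6)|28=-2
eax=M[112]=28
ebx=28+28=56
esi=112+4=116
edx=3-1=2
cmp edx, 1  (cmp 2,1)
jg L2: taken
ebx=56+2=58
ebx=M[116]=22
eax=28|22=30
eax=M[116]=22
ebx=22+22=44
esi=116+4=120
edx=2-1=1
cmp edx, 1  (cmp 1,1)
jg L2: not taken
halt.
Total executed instructions: 50.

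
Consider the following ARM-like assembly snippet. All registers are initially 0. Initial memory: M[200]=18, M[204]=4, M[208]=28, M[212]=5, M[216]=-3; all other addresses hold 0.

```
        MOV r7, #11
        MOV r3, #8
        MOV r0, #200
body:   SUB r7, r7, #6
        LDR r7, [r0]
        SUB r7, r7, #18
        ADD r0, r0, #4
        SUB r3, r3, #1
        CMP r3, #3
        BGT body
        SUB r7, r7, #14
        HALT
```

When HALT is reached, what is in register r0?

MOV r7, #11 → r7=11
MOV r3, #8 → r3=8
MOV r0, #200 → r0=200
SUB r7, r7, #6 → r7=11-6=5
LDR r7, [r0] → r7=M[200]=18
SUB r7, r7, #18 → r7=18-18=0
ADD r0, r0, #4 → r0=200+4=204
SUB r3, r3, #1 → r3=8-1=7
CMP r3, #3  (cmp 7,3)
BGT body: taken
SUB r7, r7, #6 → r7=0-6=-6
LDR r7, [r0] → r7=M[204]=4
SUB r7, r7, #18 → r7=4-18=-14
ADD r0, r0, #4 → r0=204+4=208
SUB r3, r3, #1 → r3=7-1=6
CMP r3, #3  (cmp 6,3)
BGT body: taken
SUB r7, r7, #6 → r7=(-14)-6=-20
LDR r7, [r0] → r7=M[208]=28
SUB r7, r7, #18 → r7=28-18=10
ADD r0, r0, #4 → r0=208+4=212
SUB r3, r3, #1 → r3=6-1=5
CMP r3, #3  (cmp 5,3)
BGT body: taken
SUB r7, r7, #6 → r7=10-6=4
LDR r7, [r0] → r7=M[212]=5
SUB r7, r7, #18 → r7=5-18=-13
ADD r0, r0, #4 → r0=212+4=216
SUB r3, r3, #1 → r3=5-1=4
CMP r3, #3  (cmp 4,3)
BGT body: taken
SUB r7, r7, #6 → r7=(-13)-6=-19
LDR r7, [r0] → r7=M[216]=-3
SUB r7, r7, #18 → r7=(-3)-18=-21
ADD r0, r0, #4 → r0=216+4=220
SUB r3, r3, #1 → r3=4-1=3
CMP r3, #3  (cmp 3,3)
BGT body: not taken
SUB r7, r7, #14 → r7=(-21)-14=-35
halt.

220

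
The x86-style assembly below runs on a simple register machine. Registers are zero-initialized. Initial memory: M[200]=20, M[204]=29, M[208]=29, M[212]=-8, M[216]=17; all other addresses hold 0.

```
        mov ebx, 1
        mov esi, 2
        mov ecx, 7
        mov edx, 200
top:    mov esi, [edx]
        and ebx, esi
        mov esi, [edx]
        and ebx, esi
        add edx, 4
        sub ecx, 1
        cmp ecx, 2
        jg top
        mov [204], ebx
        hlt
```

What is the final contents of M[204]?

ebx=1
esi=2
ecx=7
edx=200
esi=M[200]=20
ebx=1&20=0
esi=M[200]=20
ebx=0&20=0
edx=200+4=204
ecx=7-1=6
cmp ecx, 2  (cmp 6,2)
jg top: taken
esi=M[204]=29
ebx=0&29=0
esi=M[204]=29
ebx=0&29=0
edx=204+4=208
ecx=6-1=5
cmp ecx, 2  (cmp 5,2)
jg top: taken
esi=M[208]=29
ebx=0&29=0
esi=M[208]=29
ebx=0&29=0
edx=208+4=212
ecx=5-1=4
cmp ecx, 2  (cmp 4,2)
jg top: taken
esi=M[212]=-8
ebx=0&(-8)=0
esi=M[212]=-8
ebx=0&(-8)=0
edx=212+4=216
ecx=4-1=3
cmp ecx, 2  (cmp 3,2)
jg top: taken
esi=M[216]=17
ebx=0&17=0
esi=M[216]=17
ebx=0&17=0
edx=216+4=220
ecx=3-1=2
cmp ecx, 2  (cmp 2,2)
jg top: not taken
mov [204], ebx → M[204]=0
halt.

0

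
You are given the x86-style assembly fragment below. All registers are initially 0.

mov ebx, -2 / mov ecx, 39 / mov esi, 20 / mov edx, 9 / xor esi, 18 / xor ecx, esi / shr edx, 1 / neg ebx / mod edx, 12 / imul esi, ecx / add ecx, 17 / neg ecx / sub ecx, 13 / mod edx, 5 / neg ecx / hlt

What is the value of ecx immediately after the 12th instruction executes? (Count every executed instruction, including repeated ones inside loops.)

-50

mov ebx, -2 → ebx=-2
mov ecx, 39 → ecx=39
mov esi, 20 → esi=20
mov edx, 9 → edx=9
xor esi, 18 → esi=20^18=6
xor ecx, esi → ecx=39^6=33
shr edx, 1 → edx=9>>1=4
neg ebx → ebx=-(-2)=2
mod edx, 12 → edx=4%12=4
imul esi, ecx → esi=6*33=198
add ecx, 17 → ecx=33+17=50
neg ecx → ecx=-(50)=-50
After step 12: ecx = -50.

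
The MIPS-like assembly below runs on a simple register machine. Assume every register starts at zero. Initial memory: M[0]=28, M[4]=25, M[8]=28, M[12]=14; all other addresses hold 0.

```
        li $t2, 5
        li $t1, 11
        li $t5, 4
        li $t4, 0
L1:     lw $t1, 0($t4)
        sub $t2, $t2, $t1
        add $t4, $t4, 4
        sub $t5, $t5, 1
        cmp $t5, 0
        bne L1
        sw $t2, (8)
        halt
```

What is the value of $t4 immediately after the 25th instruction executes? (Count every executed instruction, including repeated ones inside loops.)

16

li $t2, 5 → $t2=5
li $t1, 11 → $t1=11
li $t5, 4 → $t5=4
li $t4, 0 → $t4=0
lw $t1, 0($t4) → $t1=M[0]=28
sub $t2, $t2, $t1 → $t2=5-28=-23
add $t4, $t4, 4 → $t4=0+4=4
sub $t5, $t5, 1 → $t5=4-1=3
cmp $t5, 0  (cmp 3,0)
bne L1: taken
lw $t1, 0($t4) → $t1=M[4]=25
sub $t2, $t2, $t1 → $t2=(-23)-25=-48
add $t4, $t4, 4 → $t4=4+4=8
sub $t5, $t5, 1 → $t5=3-1=2
cmp $t5, 0  (cmp 2,0)
bne L1: taken
lw $t1, 0($t4) → $t1=M[8]=28
sub $t2, $t2, $t1 → $t2=(-48)-28=-76
add $t4, $t4, 4 → $t4=8+4=12
sub $t5, $t5, 1 → $t5=2-1=1
cmp $t5, 0  (cmp 1,0)
bne L1: taken
lw $t1, 0($t4) → $t1=M[12]=14
sub $t2, $t2, $t1 → $t2=(-76)-14=-90
add $t4, $t4, 4 → $t4=12+4=16
After step 25: $t4 = 16.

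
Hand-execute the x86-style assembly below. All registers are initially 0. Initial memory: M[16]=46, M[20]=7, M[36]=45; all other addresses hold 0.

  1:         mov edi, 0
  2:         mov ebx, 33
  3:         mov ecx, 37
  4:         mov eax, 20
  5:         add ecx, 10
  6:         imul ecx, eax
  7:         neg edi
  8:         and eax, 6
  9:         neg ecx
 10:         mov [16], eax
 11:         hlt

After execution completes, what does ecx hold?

-940

edi=0
ebx=33
ecx=37
eax=20
ecx=37+10=47
ecx=47*20=940
edi=-(0)=0
eax=20&6=4
ecx=-(940)=-940
mov [16], eax → M[16]=4
halt.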